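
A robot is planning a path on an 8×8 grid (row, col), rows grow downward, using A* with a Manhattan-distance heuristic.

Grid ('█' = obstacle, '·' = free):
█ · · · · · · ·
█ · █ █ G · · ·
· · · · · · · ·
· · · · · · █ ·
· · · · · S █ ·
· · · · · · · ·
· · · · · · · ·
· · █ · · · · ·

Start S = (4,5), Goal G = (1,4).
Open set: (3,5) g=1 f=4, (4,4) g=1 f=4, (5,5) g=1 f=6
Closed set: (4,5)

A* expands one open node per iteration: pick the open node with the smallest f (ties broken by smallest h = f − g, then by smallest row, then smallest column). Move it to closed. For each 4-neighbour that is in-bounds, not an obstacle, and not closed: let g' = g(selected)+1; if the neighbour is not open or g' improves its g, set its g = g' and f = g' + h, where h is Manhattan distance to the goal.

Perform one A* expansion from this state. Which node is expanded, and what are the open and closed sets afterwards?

expanded=(3,5); open=[(2,5) g=2 f=4, (3,4) g=2 f=4, (4,4) g=1 f=4, (5,5) g=1 f=6]; closed=[(3,5), (4,5)]

step 1: expand (3,5) (f=4, h=3) → closed; open now [(2,5) g=2 f=4, (3,4) g=2 f=4, (4,4) g=1 f=4, (5,5) g=1 f=6]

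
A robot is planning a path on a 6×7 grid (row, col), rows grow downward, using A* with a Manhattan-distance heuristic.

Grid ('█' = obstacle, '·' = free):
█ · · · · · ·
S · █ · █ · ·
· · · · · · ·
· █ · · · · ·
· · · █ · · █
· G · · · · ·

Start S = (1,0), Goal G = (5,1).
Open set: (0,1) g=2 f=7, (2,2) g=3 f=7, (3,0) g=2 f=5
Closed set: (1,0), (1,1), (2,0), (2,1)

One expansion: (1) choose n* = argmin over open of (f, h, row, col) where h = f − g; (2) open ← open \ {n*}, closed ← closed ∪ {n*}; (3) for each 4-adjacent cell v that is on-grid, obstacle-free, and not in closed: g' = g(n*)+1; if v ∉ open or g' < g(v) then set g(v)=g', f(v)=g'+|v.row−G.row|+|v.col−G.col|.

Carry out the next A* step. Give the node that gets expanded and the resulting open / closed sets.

expanded=(3,0); open=[(0,1) g=2 f=7, (2,2) g=3 f=7, (4,0) g=3 f=5]; closed=[(1,0), (1,1), (2,0), (2,1), (3,0)]

step 1: expand (3,0) (f=5, h=3) → closed; open now [(0,1) g=2 f=7, (2,2) g=3 f=7, (4,0) g=3 f=5]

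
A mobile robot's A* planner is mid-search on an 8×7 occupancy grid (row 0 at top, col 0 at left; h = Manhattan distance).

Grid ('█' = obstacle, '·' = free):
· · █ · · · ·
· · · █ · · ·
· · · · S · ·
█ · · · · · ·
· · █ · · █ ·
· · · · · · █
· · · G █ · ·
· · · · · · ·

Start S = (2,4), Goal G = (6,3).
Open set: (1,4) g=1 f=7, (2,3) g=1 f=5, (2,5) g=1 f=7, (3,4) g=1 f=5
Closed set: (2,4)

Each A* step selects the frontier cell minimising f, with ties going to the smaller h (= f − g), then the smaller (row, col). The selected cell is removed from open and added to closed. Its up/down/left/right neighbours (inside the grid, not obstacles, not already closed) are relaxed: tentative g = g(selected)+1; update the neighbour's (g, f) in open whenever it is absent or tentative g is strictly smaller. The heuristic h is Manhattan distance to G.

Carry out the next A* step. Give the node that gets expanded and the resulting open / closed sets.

expanded=(2,3); open=[(1,4) g=1 f=7, (2,2) g=2 f=7, (2,5) g=1 f=7, (3,3) g=2 f=5, (3,4) g=1 f=5]; closed=[(2,3), (2,4)]

step 1: expand (2,3) (f=5, h=4) → closed; open now [(1,4) g=1 f=7, (2,2) g=2 f=7, (2,5) g=1 f=7, (3,3) g=2 f=5, (3,4) g=1 f=5]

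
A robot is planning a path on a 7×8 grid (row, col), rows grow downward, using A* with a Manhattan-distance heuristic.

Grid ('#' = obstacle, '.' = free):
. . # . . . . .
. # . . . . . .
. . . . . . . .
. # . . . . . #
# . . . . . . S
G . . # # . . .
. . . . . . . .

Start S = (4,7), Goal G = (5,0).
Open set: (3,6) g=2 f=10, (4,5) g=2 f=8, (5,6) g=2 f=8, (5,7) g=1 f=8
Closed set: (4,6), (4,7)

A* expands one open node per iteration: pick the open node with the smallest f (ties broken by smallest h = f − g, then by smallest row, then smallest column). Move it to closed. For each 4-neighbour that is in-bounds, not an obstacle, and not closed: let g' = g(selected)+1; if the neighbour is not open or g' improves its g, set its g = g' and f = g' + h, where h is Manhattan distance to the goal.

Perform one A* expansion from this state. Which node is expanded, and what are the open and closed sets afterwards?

step 1: expand (4,5) (f=8, h=6) → closed; open now [(3,5) g=3 f=10, (3,6) g=2 f=10, (4,4) g=3 f=8, (5,5) g=3 f=8, (5,6) g=2 f=8, (5,7) g=1 f=8]

expanded=(4,5); open=[(3,5) g=3 f=10, (3,6) g=2 f=10, (4,4) g=3 f=8, (5,5) g=3 f=8, (5,6) g=2 f=8, (5,7) g=1 f=8]; closed=[(4,5), (4,6), (4,7)]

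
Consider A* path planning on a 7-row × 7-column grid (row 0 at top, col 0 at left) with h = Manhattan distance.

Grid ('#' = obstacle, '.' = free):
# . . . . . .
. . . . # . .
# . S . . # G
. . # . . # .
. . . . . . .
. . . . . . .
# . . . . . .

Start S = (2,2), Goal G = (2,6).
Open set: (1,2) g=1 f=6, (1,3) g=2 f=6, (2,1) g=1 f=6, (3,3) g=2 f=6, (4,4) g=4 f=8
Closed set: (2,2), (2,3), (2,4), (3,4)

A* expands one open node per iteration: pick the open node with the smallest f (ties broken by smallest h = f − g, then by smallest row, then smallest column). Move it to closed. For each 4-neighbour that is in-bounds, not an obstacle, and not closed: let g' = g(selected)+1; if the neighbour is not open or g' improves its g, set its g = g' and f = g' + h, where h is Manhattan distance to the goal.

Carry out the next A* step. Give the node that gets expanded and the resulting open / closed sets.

step 1: expand (1,3) (f=6, h=4) → closed; open now [(0,3) g=3 f=8, (1,2) g=1 f=6, (2,1) g=1 f=6, (3,3) g=2 f=6, (4,4) g=4 f=8]

expanded=(1,3); open=[(0,3) g=3 f=8, (1,2) g=1 f=6, (2,1) g=1 f=6, (3,3) g=2 f=6, (4,4) g=4 f=8]; closed=[(1,3), (2,2), (2,3), (2,4), (3,4)]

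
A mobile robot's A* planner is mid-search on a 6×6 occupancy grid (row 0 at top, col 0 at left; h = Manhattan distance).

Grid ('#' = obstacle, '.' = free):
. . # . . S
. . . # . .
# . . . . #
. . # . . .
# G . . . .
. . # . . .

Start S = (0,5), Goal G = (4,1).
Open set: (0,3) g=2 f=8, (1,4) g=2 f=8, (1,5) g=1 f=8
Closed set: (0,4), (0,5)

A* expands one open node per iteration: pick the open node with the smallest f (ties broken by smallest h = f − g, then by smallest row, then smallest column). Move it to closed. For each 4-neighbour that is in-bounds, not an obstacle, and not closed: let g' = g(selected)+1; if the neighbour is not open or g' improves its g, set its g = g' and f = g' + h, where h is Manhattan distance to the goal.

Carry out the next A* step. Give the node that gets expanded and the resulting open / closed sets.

expanded=(0,3); open=[(1,4) g=2 f=8, (1,5) g=1 f=8]; closed=[(0,3), (0,4), (0,5)]

step 1: expand (0,3) (f=8, h=6) → closed; open now [(1,4) g=2 f=8, (1,5) g=1 f=8]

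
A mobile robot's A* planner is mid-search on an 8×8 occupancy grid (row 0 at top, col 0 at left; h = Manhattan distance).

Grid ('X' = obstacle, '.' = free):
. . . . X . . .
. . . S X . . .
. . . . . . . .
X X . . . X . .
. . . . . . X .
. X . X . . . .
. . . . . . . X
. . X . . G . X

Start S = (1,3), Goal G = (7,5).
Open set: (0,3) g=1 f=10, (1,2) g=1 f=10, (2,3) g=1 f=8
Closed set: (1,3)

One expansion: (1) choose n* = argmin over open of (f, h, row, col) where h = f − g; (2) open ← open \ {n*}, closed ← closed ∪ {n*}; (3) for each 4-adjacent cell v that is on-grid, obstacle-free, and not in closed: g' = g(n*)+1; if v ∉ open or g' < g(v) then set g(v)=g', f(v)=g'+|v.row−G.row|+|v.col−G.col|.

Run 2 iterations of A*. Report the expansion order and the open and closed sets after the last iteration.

step 1: expand (2,3) (f=8, h=7) → closed; open now [(0,3) g=1 f=10, (1,2) g=1 f=10, (2,2) g=2 f=10, (2,4) g=2 f=8, (3,3) g=2 f=8]
step 2: expand (2,4) (f=8, h=6) → closed; open now [(0,3) g=1 f=10, (1,2) g=1 f=10, (2,2) g=2 f=10, (2,5) g=3 f=8, (3,3) g=2 f=8, (3,4) g=3 f=8]

order=[(2,3) → (2,4)]; open=[(0,3) g=1 f=10, (1,2) g=1 f=10, (2,2) g=2 f=10, (2,5) g=3 f=8, (3,3) g=2 f=8, (3,4) g=3 f=8]; closed=[(1,3), (2,3), (2,4)]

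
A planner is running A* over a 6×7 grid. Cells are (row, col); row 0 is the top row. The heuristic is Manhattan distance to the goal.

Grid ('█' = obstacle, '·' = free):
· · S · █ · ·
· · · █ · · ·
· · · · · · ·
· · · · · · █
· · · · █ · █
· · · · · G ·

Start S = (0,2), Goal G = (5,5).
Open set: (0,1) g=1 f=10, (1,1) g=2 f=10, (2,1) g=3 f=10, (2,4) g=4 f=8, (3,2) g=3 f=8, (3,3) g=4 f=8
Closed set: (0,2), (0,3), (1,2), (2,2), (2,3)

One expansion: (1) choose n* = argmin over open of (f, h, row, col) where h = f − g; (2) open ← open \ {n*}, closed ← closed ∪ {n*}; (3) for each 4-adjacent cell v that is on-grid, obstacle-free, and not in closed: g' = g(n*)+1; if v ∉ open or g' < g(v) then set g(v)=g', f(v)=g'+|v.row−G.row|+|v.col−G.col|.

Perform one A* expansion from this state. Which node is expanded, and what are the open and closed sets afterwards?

expanded=(2,4); open=[(0,1) g=1 f=10, (1,1) g=2 f=10, (1,4) g=5 f=10, (2,1) g=3 f=10, (2,5) g=5 f=8, (3,2) g=3 f=8, (3,3) g=4 f=8, (3,4) g=5 f=8]; closed=[(0,2), (0,3), (1,2), (2,2), (2,3), (2,4)]

step 1: expand (2,4) (f=8, h=4) → closed; open now [(0,1) g=1 f=10, (1,1) g=2 f=10, (1,4) g=5 f=10, (2,1) g=3 f=10, (2,5) g=5 f=8, (3,2) g=3 f=8, (3,3) g=4 f=8, (3,4) g=5 f=8]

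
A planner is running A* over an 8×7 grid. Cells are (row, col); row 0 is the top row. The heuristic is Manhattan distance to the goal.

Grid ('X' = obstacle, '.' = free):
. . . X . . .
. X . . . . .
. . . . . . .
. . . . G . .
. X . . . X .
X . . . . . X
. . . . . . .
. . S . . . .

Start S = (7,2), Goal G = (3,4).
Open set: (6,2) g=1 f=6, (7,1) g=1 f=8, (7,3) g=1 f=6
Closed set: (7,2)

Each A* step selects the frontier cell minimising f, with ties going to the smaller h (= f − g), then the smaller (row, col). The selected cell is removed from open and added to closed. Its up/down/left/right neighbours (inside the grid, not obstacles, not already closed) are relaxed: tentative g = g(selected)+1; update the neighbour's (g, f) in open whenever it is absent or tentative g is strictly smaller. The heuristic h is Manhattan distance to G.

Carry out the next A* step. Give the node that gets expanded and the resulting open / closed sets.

step 1: expand (6,2) (f=6, h=5) → closed; open now [(5,2) g=2 f=6, (6,1) g=2 f=8, (6,3) g=2 f=6, (7,1) g=1 f=8, (7,3) g=1 f=6]

expanded=(6,2); open=[(5,2) g=2 f=6, (6,1) g=2 f=8, (6,3) g=2 f=6, (7,1) g=1 f=8, (7,3) g=1 f=6]; closed=[(6,2), (7,2)]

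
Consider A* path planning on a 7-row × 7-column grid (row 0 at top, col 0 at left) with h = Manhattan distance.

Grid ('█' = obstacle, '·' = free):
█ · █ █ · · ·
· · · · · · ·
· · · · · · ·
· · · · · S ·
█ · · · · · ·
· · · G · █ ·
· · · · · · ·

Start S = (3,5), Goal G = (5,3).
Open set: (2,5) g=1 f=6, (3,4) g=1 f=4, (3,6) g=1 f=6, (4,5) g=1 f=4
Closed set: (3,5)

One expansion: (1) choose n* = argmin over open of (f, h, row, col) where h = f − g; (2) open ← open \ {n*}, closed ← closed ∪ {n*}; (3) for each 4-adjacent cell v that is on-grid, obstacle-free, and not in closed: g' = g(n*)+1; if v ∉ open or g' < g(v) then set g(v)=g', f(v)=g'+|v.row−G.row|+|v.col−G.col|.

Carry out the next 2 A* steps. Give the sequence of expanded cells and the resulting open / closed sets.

order=[(3,4) → (3,3)]; open=[(2,3) g=3 f=6, (2,4) g=2 f=6, (2,5) g=1 f=6, (3,2) g=3 f=6, (3,6) g=1 f=6, (4,3) g=3 f=4, (4,4) g=2 f=4, (4,5) g=1 f=4]; closed=[(3,3), (3,4), (3,5)]

step 1: expand (3,4) (f=4, h=3) → closed; open now [(2,4) g=2 f=6, (2,5) g=1 f=6, (3,3) g=2 f=4, (3,6) g=1 f=6, (4,4) g=2 f=4, (4,5) g=1 f=4]
step 2: expand (3,3) (f=4, h=2) → closed; open now [(2,3) g=3 f=6, (2,4) g=2 f=6, (2,5) g=1 f=6, (3,2) g=3 f=6, (3,6) g=1 f=6, (4,3) g=3 f=4, (4,4) g=2 f=4, (4,5) g=1 f=4]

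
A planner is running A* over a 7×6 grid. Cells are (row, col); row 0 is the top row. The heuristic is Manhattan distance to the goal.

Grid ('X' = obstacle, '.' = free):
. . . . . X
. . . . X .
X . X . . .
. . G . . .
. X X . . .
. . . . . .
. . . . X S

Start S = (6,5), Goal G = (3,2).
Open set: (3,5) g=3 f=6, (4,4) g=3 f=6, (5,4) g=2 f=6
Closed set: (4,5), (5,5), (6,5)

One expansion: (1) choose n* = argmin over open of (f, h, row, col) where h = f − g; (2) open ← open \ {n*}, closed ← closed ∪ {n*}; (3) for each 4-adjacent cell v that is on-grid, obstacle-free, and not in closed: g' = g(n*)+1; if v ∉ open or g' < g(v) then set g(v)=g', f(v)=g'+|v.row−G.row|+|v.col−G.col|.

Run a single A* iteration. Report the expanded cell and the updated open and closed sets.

expanded=(3,5); open=[(2,5) g=4 f=8, (3,4) g=4 f=6, (4,4) g=3 f=6, (5,4) g=2 f=6]; closed=[(3,5), (4,5), (5,5), (6,5)]

step 1: expand (3,5) (f=6, h=3) → closed; open now [(2,5) g=4 f=8, (3,4) g=4 f=6, (4,4) g=3 f=6, (5,4) g=2 f=6]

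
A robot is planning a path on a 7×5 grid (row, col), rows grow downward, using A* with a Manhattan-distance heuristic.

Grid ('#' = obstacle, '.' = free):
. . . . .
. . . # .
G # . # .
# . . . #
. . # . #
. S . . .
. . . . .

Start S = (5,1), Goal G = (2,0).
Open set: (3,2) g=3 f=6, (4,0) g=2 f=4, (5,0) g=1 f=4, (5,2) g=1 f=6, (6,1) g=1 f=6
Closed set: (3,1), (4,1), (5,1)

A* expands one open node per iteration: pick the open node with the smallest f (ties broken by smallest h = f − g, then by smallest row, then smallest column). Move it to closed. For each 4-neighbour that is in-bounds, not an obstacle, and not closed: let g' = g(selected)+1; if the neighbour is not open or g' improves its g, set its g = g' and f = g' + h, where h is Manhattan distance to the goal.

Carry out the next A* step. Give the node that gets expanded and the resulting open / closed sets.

expanded=(4,0); open=[(3,2) g=3 f=6, (5,0) g=1 f=4, (5,2) g=1 f=6, (6,1) g=1 f=6]; closed=[(3,1), (4,0), (4,1), (5,1)]

step 1: expand (4,0) (f=4, h=2) → closed; open now [(3,2) g=3 f=6, (5,0) g=1 f=4, (5,2) g=1 f=6, (6,1) g=1 f=6]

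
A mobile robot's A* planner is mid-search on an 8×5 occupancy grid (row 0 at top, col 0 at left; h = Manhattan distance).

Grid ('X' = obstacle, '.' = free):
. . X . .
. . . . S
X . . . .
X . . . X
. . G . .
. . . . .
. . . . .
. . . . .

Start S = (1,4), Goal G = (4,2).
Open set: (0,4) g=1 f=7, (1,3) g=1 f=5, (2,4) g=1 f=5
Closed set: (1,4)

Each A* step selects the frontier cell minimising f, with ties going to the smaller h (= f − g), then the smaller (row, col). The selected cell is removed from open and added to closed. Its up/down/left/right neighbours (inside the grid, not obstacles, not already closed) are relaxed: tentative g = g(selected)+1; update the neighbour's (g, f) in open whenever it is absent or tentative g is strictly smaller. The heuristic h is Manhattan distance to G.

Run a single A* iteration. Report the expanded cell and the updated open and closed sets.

expanded=(1,3); open=[(0,3) g=2 f=7, (0,4) g=1 f=7, (1,2) g=2 f=5, (2,3) g=2 f=5, (2,4) g=1 f=5]; closed=[(1,3), (1,4)]

step 1: expand (1,3) (f=5, h=4) → closed; open now [(0,3) g=2 f=7, (0,4) g=1 f=7, (1,2) g=2 f=5, (2,3) g=2 f=5, (2,4) g=1 f=5]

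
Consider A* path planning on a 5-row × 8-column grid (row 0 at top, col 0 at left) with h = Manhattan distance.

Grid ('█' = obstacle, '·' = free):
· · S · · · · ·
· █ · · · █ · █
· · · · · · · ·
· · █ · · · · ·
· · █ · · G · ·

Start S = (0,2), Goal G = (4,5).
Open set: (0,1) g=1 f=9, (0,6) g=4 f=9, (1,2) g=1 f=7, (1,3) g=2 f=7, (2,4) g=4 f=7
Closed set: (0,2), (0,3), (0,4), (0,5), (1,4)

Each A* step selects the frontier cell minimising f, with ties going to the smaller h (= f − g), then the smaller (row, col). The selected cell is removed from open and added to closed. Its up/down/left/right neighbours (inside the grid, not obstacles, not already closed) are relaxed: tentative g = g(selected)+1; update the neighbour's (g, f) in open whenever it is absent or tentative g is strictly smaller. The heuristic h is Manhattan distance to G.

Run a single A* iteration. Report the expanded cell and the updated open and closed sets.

expanded=(2,4); open=[(0,1) g=1 f=9, (0,6) g=4 f=9, (1,2) g=1 f=7, (1,3) g=2 f=7, (2,3) g=5 f=9, (2,5) g=5 f=7, (3,4) g=5 f=7]; closed=[(0,2), (0,3), (0,4), (0,5), (1,4), (2,4)]

step 1: expand (2,4) (f=7, h=3) → closed; open now [(0,1) g=1 f=9, (0,6) g=4 f=9, (1,2) g=1 f=7, (1,3) g=2 f=7, (2,3) g=5 f=9, (2,5) g=5 f=7, (3,4) g=5 f=7]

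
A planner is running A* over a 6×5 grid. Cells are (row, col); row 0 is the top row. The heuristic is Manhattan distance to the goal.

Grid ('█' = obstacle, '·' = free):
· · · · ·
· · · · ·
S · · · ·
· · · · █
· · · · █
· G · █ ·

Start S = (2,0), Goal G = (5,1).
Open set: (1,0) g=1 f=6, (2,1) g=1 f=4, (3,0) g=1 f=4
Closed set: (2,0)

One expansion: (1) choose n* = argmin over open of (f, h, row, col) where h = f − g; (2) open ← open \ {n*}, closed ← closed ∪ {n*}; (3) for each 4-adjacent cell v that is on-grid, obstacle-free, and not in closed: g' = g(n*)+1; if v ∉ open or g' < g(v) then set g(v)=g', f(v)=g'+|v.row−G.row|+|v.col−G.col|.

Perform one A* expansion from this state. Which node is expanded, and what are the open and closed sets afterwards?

step 1: expand (2,1) (f=4, h=3) → closed; open now [(1,0) g=1 f=6, (1,1) g=2 f=6, (2,2) g=2 f=6, (3,0) g=1 f=4, (3,1) g=2 f=4]

expanded=(2,1); open=[(1,0) g=1 f=6, (1,1) g=2 f=6, (2,2) g=2 f=6, (3,0) g=1 f=4, (3,1) g=2 f=4]; closed=[(2,0), (2,1)]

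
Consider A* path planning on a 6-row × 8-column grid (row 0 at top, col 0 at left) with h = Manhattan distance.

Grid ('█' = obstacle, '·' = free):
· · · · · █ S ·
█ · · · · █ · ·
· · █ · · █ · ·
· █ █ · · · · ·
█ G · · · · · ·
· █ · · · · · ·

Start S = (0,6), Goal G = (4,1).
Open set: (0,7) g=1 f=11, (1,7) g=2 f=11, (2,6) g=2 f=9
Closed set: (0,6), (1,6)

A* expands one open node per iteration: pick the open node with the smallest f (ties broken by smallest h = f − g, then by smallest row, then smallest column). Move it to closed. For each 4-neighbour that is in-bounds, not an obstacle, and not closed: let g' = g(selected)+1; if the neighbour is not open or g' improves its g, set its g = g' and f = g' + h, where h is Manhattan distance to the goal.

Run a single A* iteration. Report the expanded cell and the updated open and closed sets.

expanded=(2,6); open=[(0,7) g=1 f=11, (1,7) g=2 f=11, (2,7) g=3 f=11, (3,6) g=3 f=9]; closed=[(0,6), (1,6), (2,6)]

step 1: expand (2,6) (f=9, h=7) → closed; open now [(0,7) g=1 f=11, (1,7) g=2 f=11, (2,7) g=3 f=11, (3,6) g=3 f=9]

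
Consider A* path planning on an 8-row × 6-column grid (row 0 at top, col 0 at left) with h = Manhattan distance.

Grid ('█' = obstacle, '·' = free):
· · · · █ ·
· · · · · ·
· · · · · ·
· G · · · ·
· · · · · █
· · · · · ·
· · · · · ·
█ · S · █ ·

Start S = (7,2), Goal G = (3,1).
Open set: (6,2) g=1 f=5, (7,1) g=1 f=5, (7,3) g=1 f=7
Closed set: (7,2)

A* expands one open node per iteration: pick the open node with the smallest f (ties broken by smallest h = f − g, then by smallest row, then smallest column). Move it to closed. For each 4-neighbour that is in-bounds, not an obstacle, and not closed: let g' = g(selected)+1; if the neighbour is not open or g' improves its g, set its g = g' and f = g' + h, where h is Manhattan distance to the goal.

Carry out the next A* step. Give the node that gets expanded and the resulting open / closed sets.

expanded=(6,2); open=[(5,2) g=2 f=5, (6,1) g=2 f=5, (6,3) g=2 f=7, (7,1) g=1 f=5, (7,3) g=1 f=7]; closed=[(6,2), (7,2)]

step 1: expand (6,2) (f=5, h=4) → closed; open now [(5,2) g=2 f=5, (6,1) g=2 f=5, (6,3) g=2 f=7, (7,1) g=1 f=5, (7,3) g=1 f=7]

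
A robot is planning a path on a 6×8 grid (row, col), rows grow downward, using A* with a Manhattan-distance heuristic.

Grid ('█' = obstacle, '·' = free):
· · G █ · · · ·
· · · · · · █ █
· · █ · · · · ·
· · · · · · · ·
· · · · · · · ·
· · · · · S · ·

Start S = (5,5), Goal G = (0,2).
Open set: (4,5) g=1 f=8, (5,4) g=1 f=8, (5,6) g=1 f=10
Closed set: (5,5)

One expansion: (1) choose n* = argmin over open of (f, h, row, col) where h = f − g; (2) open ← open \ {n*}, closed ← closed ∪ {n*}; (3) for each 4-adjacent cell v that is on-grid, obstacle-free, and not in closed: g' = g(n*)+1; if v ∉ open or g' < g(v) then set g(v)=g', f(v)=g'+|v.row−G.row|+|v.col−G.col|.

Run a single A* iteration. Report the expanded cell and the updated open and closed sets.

step 1: expand (4,5) (f=8, h=7) → closed; open now [(3,5) g=2 f=8, (4,4) g=2 f=8, (4,6) g=2 f=10, (5,4) g=1 f=8, (5,6) g=1 f=10]

expanded=(4,5); open=[(3,5) g=2 f=8, (4,4) g=2 f=8, (4,6) g=2 f=10, (5,4) g=1 f=8, (5,6) g=1 f=10]; closed=[(4,5), (5,5)]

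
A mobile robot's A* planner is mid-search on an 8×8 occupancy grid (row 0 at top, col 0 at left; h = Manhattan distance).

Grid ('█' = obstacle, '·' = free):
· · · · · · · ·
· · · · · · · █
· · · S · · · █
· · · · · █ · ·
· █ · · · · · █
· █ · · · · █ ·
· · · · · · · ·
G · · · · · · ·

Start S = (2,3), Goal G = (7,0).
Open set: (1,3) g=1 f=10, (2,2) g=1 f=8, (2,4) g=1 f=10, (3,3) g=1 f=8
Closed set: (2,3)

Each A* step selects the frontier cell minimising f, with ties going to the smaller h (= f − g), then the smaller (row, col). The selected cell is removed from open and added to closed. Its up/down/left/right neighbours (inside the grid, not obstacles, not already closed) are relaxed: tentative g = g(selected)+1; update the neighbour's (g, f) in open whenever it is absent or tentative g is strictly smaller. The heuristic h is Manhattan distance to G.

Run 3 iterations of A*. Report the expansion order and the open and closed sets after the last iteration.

order=[(2,2) → (2,1) → (2,0)]; open=[(1,0) g=4 f=10, (1,1) g=3 f=10, (1,2) g=2 f=10, (1,3) g=1 f=10, (2,4) g=1 f=10, (3,0) g=4 f=8, (3,1) g=3 f=8, (3,2) g=2 f=8, (3,3) g=1 f=8]; closed=[(2,0), (2,1), (2,2), (2,3)]

step 1: expand (2,2) (f=8, h=7) → closed; open now [(1,2) g=2 f=10, (1,3) g=1 f=10, (2,1) g=2 f=8, (2,4) g=1 f=10, (3,2) g=2 f=8, (3,3) g=1 f=8]
step 2: expand (2,1) (f=8, h=6) → closed; open now [(1,1) g=3 f=10, (1,2) g=2 f=10, (1,3) g=1 f=10, (2,0) g=3 f=8, (2,4) g=1 f=10, (3,1) g=3 f=8, (3,2) g=2 f=8, (3,3) g=1 f=8]
step 3: expand (2,0) (f=8, h=5) → closed; open now [(1,0) g=4 f=10, (1,1) g=3 f=10, (1,2) g=2 f=10, (1,3) g=1 f=10, (2,4) g=1 f=10, (3,0) g=4 f=8, (3,1) g=3 f=8, (3,2) g=2 f=8, (3,3) g=1 f=8]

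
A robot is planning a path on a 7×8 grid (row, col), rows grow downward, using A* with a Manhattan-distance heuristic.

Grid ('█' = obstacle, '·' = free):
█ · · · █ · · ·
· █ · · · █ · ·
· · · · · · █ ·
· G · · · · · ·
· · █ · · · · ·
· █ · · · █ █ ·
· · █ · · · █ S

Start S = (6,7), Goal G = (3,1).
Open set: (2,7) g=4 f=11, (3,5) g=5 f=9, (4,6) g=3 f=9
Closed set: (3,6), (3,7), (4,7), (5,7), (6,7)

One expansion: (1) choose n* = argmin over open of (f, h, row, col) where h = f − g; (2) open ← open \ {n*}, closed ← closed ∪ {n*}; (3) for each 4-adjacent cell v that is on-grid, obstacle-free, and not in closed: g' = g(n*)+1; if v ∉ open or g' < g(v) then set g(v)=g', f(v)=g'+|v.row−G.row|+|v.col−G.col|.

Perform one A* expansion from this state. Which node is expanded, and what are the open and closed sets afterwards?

expanded=(3,5); open=[(2,5) g=6 f=11, (2,7) g=4 f=11, (3,4) g=6 f=9, (4,5) g=6 f=11, (4,6) g=3 f=9]; closed=[(3,5), (3,6), (3,7), (4,7), (5,7), (6,7)]

step 1: expand (3,5) (f=9, h=4) → closed; open now [(2,5) g=6 f=11, (2,7) g=4 f=11, (3,4) g=6 f=9, (4,5) g=6 f=11, (4,6) g=3 f=9]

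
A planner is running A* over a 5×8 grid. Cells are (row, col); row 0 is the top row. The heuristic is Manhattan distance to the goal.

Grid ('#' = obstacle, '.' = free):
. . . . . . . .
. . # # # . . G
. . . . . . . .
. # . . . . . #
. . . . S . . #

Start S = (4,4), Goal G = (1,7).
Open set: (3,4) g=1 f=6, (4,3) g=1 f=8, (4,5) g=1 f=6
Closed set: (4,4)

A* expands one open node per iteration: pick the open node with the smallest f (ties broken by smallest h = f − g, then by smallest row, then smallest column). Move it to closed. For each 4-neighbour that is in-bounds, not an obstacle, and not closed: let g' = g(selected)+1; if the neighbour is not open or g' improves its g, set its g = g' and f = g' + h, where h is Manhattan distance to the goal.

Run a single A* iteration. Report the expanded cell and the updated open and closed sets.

expanded=(3,4); open=[(2,4) g=2 f=6, (3,3) g=2 f=8, (3,5) g=2 f=6, (4,3) g=1 f=8, (4,5) g=1 f=6]; closed=[(3,4), (4,4)]

step 1: expand (3,4) (f=6, h=5) → closed; open now [(2,4) g=2 f=6, (3,3) g=2 f=8, (3,5) g=2 f=6, (4,3) g=1 f=8, (4,5) g=1 f=6]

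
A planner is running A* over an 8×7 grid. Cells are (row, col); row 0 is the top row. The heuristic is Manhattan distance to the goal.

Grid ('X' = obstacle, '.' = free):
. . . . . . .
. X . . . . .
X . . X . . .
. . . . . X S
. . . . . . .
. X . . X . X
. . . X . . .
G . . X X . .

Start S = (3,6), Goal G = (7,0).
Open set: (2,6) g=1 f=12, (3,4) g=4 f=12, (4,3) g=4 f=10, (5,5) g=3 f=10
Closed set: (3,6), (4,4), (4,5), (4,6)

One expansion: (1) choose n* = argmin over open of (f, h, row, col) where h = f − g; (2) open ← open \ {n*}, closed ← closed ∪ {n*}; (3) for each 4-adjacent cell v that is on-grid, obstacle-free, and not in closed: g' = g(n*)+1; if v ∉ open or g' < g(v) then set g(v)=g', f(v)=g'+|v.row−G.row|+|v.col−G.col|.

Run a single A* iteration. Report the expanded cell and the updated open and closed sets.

expanded=(4,3); open=[(2,6) g=1 f=12, (3,3) g=5 f=12, (3,4) g=4 f=12, (4,2) g=5 f=10, (5,3) g=5 f=10, (5,5) g=3 f=10]; closed=[(3,6), (4,3), (4,4), (4,5), (4,6)]

step 1: expand (4,3) (f=10, h=6) → closed; open now [(2,6) g=1 f=12, (3,3) g=5 f=12, (3,4) g=4 f=12, (4,2) g=5 f=10, (5,3) g=5 f=10, (5,5) g=3 f=10]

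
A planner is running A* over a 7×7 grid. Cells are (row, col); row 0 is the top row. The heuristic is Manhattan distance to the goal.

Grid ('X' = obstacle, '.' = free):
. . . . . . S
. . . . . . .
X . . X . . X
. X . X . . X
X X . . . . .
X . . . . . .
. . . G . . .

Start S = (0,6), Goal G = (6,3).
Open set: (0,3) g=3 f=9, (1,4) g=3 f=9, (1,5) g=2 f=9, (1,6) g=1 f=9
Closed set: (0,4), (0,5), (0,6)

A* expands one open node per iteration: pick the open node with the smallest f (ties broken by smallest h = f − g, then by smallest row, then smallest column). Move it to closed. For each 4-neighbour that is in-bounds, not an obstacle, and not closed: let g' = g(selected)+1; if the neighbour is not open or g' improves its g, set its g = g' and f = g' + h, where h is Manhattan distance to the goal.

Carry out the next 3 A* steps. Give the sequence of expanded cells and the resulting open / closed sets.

order=[(0,3) → (1,3) → (1,4)]; open=[(0,2) g=4 f=11, (1,2) g=5 f=11, (1,5) g=2 f=9, (1,6) g=1 f=9, (2,4) g=4 f=9]; closed=[(0,3), (0,4), (0,5), (0,6), (1,3), (1,4)]

step 1: expand (0,3) (f=9, h=6) → closed; open now [(0,2) g=4 f=11, (1,3) g=4 f=9, (1,4) g=3 f=9, (1,5) g=2 f=9, (1,6) g=1 f=9]
step 2: expand (1,3) (f=9, h=5) → closed; open now [(0,2) g=4 f=11, (1,2) g=5 f=11, (1,4) g=3 f=9, (1,5) g=2 f=9, (1,6) g=1 f=9]
step 3: expand (1,4) (f=9, h=6) → closed; open now [(0,2) g=4 f=11, (1,2) g=5 f=11, (1,5) g=2 f=9, (1,6) g=1 f=9, (2,4) g=4 f=9]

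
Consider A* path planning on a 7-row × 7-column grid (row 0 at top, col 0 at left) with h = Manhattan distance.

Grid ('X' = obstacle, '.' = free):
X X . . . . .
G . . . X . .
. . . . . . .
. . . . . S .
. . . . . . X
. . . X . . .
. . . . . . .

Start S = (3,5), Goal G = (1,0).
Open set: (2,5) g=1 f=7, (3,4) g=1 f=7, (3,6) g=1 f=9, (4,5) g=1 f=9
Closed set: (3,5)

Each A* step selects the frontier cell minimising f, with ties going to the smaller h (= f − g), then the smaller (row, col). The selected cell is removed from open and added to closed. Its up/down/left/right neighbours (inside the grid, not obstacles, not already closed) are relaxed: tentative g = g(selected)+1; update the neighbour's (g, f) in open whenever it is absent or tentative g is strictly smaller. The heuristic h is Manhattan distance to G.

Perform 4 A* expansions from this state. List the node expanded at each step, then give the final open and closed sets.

step 1: expand (2,5) (f=7, h=6) → closed; open now [(1,5) g=2 f=7, (2,4) g=2 f=7, (2,6) g=2 f=9, (3,4) g=1 f=7, (3,6) g=1 f=9, (4,5) g=1 f=9]
step 2: expand (1,5) (f=7, h=5) → closed; open now [(0,5) g=3 f=9, (1,6) g=3 f=9, (2,4) g=2 f=7, (2,6) g=2 f=9, (3,4) g=1 f=7, (3,6) g=1 f=9, (4,5) g=1 f=9]
step 3: expand (2,4) (f=7, h=5) → closed; open now [(0,5) g=3 f=9, (1,6) g=3 f=9, (2,3) g=3 f=7, (2,6) g=2 f=9, (3,4) g=1 f=7, (3,6) g=1 f=9, (4,5) g=1 f=9]
step 4: expand (2,3) (f=7, h=4) → closed; open now [(0,5) g=3 f=9, (1,3) g=4 f=7, (1,6) g=3 f=9, (2,2) g=4 f=7, (2,6) g=2 f=9, (3,3) g=4 f=9, (3,4) g=1 f=7, (3,6) g=1 f=9, (4,5) g=1 f=9]

order=[(2,5) → (1,5) → (2,4) → (2,3)]; open=[(0,5) g=3 f=9, (1,3) g=4 f=7, (1,6) g=3 f=9, (2,2) g=4 f=7, (2,6) g=2 f=9, (3,3) g=4 f=9, (3,4) g=1 f=7, (3,6) g=1 f=9, (4,5) g=1 f=9]; closed=[(1,5), (2,3), (2,4), (2,5), (3,5)]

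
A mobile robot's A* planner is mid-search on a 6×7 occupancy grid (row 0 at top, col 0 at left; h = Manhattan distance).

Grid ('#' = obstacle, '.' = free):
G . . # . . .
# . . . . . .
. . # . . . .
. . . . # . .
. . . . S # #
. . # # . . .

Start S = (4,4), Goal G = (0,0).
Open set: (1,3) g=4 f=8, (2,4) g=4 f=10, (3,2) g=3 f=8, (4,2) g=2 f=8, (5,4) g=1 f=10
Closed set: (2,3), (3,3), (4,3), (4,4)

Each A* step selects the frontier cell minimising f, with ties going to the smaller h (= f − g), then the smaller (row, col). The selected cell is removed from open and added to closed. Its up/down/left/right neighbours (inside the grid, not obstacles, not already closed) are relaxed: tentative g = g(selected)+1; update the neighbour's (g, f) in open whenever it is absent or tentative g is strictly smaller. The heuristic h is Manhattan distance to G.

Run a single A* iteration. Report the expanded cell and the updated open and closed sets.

step 1: expand (1,3) (f=8, h=4) → closed; open now [(1,2) g=5 f=8, (1,4) g=5 f=10, (2,4) g=4 f=10, (3,2) g=3 f=8, (4,2) g=2 f=8, (5,4) g=1 f=10]

expanded=(1,3); open=[(1,2) g=5 f=8, (1,4) g=5 f=10, (2,4) g=4 f=10, (3,2) g=3 f=8, (4,2) g=2 f=8, (5,4) g=1 f=10]; closed=[(1,3), (2,3), (3,3), (4,3), (4,4)]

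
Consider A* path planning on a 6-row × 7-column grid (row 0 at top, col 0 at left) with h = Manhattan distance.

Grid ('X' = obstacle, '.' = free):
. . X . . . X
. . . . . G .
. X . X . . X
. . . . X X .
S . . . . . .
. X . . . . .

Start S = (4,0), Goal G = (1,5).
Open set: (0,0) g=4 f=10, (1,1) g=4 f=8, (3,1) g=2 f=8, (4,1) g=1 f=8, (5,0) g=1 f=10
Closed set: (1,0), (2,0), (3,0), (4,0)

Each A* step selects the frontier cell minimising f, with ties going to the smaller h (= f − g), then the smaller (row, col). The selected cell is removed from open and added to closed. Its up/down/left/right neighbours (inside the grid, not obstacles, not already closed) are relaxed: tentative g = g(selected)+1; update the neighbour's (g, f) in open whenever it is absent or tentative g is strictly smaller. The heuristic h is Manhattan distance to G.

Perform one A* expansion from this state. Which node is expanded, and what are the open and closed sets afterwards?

step 1: expand (1,1) (f=8, h=4) → closed; open now [(0,0) g=4 f=10, (0,1) g=5 f=10, (1,2) g=5 f=8, (3,1) g=2 f=8, (4,1) g=1 f=8, (5,0) g=1 f=10]

expanded=(1,1); open=[(0,0) g=4 f=10, (0,1) g=5 f=10, (1,2) g=5 f=8, (3,1) g=2 f=8, (4,1) g=1 f=8, (5,0) g=1 f=10]; closed=[(1,0), (1,1), (2,0), (3,0), (4,0)]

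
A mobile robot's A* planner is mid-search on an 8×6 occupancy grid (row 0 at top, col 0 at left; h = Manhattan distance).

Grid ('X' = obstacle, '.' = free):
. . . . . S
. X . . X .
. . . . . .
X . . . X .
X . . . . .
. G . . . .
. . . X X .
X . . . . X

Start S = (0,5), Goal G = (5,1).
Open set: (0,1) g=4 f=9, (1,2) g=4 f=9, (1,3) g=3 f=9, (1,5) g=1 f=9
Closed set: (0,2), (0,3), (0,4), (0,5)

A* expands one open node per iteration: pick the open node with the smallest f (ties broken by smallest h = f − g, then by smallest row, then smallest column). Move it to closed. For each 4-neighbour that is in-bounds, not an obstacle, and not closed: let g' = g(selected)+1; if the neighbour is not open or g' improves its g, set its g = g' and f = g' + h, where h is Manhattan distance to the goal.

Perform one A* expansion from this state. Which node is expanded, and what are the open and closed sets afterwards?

step 1: expand (0,1) (f=9, h=5) → closed; open now [(0,0) g=5 f=11, (1,2) g=4 f=9, (1,3) g=3 f=9, (1,5) g=1 f=9]

expanded=(0,1); open=[(0,0) g=5 f=11, (1,2) g=4 f=9, (1,3) g=3 f=9, (1,5) g=1 f=9]; closed=[(0,1), (0,2), (0,3), (0,4), (0,5)]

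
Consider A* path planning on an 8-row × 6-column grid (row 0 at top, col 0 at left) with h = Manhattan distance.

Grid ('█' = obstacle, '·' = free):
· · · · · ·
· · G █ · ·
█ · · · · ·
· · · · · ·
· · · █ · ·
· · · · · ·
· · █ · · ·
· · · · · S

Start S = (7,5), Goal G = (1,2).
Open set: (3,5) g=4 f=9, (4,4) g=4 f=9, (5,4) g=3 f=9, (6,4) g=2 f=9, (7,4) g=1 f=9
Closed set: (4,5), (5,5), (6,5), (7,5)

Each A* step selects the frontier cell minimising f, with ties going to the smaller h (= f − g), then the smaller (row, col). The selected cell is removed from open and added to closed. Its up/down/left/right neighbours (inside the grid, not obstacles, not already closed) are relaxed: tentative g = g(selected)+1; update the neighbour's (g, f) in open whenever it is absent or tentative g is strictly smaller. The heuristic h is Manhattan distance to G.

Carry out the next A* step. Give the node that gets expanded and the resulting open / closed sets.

expanded=(3,5); open=[(2,5) g=5 f=9, (3,4) g=5 f=9, (4,4) g=4 f=9, (5,4) g=3 f=9, (6,4) g=2 f=9, (7,4) g=1 f=9]; closed=[(3,5), (4,5), (5,5), (6,5), (7,5)]

step 1: expand (3,5) (f=9, h=5) → closed; open now [(2,5) g=5 f=9, (3,4) g=5 f=9, (4,4) g=4 f=9, (5,4) g=3 f=9, (6,4) g=2 f=9, (7,4) g=1 f=9]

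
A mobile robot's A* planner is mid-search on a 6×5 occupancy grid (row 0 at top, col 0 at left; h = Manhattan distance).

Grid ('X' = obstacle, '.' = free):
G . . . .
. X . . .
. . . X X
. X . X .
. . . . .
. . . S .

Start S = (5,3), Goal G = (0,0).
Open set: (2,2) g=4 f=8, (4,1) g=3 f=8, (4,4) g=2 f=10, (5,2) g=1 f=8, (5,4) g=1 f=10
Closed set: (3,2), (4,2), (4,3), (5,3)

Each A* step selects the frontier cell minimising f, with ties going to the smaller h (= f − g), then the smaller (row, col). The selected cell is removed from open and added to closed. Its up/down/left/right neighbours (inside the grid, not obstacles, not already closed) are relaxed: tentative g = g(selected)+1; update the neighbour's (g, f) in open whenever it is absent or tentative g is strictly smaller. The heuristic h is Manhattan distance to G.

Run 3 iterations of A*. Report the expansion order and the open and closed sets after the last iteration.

order=[(2,2) → (1,2) → (0,2)]; open=[(0,1) g=7 f=8, (0,3) g=7 f=10, (1,3) g=6 f=10, (2,1) g=5 f=8, (4,1) g=3 f=8, (4,4) g=2 f=10, (5,2) g=1 f=8, (5,4) g=1 f=10]; closed=[(0,2), (1,2), (2,2), (3,2), (4,2), (4,3), (5,3)]

step 1: expand (2,2) (f=8, h=4) → closed; open now [(1,2) g=5 f=8, (2,1) g=5 f=8, (4,1) g=3 f=8, (4,4) g=2 f=10, (5,2) g=1 f=8, (5,4) g=1 f=10]
step 2: expand (1,2) (f=8, h=3) → closed; open now [(0,2) g=6 f=8, (1,3) g=6 f=10, (2,1) g=5 f=8, (4,1) g=3 f=8, (4,4) g=2 f=10, (5,2) g=1 f=8, (5,4) g=1 f=10]
step 3: expand (0,2) (f=8, h=2) → closed; open now [(0,1) g=7 f=8, (0,3) g=7 f=10, (1,3) g=6 f=10, (2,1) g=5 f=8, (4,1) g=3 f=8, (4,4) g=2 f=10, (5,2) g=1 f=8, (5,4) g=1 f=10]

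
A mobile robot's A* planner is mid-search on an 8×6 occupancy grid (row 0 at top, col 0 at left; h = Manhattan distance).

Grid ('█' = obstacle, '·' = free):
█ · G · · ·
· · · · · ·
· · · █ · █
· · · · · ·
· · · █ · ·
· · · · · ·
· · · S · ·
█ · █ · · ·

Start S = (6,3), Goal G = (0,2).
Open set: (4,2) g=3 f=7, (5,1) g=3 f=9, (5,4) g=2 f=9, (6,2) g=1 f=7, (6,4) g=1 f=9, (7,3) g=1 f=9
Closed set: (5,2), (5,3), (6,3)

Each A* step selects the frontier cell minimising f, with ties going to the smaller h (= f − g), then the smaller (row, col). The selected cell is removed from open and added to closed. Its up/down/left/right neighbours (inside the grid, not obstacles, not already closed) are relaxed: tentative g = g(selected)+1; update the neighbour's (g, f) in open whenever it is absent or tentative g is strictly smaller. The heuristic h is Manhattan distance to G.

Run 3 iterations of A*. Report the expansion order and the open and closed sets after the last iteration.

step 1: expand (4,2) (f=7, h=4) → closed; open now [(3,2) g=4 f=7, (4,1) g=4 f=9, (5,1) g=3 f=9, (5,4) g=2 f=9, (6,2) g=1 f=7, (6,4) g=1 f=9, (7,3) g=1 f=9]
step 2: expand (3,2) (f=7, h=3) → closed; open now [(2,2) g=5 f=7, (3,1) g=5 f=9, (3,3) g=5 f=9, (4,1) g=4 f=9, (5,1) g=3 f=9, (5,4) g=2 f=9, (6,2) g=1 f=7, (6,4) g=1 f=9, (7,3) g=1 f=9]
step 3: expand (2,2) (f=7, h=2) → closed; open now [(1,2) g=6 f=7, (2,1) g=6 f=9, (3,1) g=5 f=9, (3,3) g=5 f=9, (4,1) g=4 f=9, (5,1) g=3 f=9, (5,4) g=2 f=9, (6,2) g=1 f=7, (6,4) g=1 f=9, (7,3) g=1 f=9]

order=[(4,2) → (3,2) → (2,2)]; open=[(1,2) g=6 f=7, (2,1) g=6 f=9, (3,1) g=5 f=9, (3,3) g=5 f=9, (4,1) g=4 f=9, (5,1) g=3 f=9, (5,4) g=2 f=9, (6,2) g=1 f=7, (6,4) g=1 f=9, (7,3) g=1 f=9]; closed=[(2,2), (3,2), (4,2), (5,2), (5,3), (6,3)]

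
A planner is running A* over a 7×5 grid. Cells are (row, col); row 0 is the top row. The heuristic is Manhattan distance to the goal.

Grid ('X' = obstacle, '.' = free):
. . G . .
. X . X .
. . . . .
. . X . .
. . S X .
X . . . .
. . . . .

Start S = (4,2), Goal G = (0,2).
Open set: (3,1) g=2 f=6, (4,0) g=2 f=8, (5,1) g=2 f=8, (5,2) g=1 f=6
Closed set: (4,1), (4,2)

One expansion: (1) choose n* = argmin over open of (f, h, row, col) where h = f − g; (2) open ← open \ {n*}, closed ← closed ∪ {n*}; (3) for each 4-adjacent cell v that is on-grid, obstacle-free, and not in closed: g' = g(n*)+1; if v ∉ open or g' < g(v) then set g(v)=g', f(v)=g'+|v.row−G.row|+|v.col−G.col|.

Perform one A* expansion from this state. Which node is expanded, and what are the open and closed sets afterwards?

expanded=(3,1); open=[(2,1) g=3 f=6, (3,0) g=3 f=8, (4,0) g=2 f=8, (5,1) g=2 f=8, (5,2) g=1 f=6]; closed=[(3,1), (4,1), (4,2)]

step 1: expand (3,1) (f=6, h=4) → closed; open now [(2,1) g=3 f=6, (3,0) g=3 f=8, (4,0) g=2 f=8, (5,1) g=2 f=8, (5,2) g=1 f=6]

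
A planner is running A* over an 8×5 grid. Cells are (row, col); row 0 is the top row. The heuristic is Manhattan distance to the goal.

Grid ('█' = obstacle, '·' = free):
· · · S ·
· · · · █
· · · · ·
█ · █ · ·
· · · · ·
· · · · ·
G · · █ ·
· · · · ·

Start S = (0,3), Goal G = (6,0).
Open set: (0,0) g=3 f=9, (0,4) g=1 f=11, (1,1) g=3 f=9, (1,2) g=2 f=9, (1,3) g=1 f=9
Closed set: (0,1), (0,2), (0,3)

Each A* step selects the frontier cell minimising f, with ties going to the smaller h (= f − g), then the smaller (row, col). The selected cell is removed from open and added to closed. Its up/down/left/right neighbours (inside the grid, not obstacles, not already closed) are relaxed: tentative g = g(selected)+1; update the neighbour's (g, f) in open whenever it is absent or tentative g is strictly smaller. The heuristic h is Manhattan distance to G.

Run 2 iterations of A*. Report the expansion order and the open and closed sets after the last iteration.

order=[(0,0) → (1,0)]; open=[(0,4) g=1 f=11, (1,1) g=3 f=9, (1,2) g=2 f=9, (1,3) g=1 f=9, (2,0) g=5 f=9]; closed=[(0,0), (0,1), (0,2), (0,3), (1,0)]

step 1: expand (0,0) (f=9, h=6) → closed; open now [(0,4) g=1 f=11, (1,0) g=4 f=9, (1,1) g=3 f=9, (1,2) g=2 f=9, (1,3) g=1 f=9]
step 2: expand (1,0) (f=9, h=5) → closed; open now [(0,4) g=1 f=11, (1,1) g=3 f=9, (1,2) g=2 f=9, (1,3) g=1 f=9, (2,0) g=5 f=9]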